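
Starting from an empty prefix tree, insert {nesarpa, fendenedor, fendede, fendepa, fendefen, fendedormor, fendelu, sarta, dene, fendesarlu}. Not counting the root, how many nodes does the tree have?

Insert word by word; a character creates a node only if that edge doesn't already exist:
  "nesarpa" → 7 new (n, e, s, a, r, p, a)
  "fendenedor" → 10 new (f, e, n, d, e, n, e, d, o, r)
  "fendede" → prefix "fende" already present; 2 new (d, e)
  "fendepa" → prefix "fende" already present; 2 new (p, a)
  "fendefen" → prefix "fende" already present; 3 new (f, e, n)
  "fendedormor" → prefix "fended" already present; 5 new (o, r, m, o, r)
  "fendelu" → prefix "fende" already present; 2 new (l, u)
  "sarta" → 5 new (s, a, r, t, a)
  "dene" → 4 new (d, e, n, e)
  "fendesarlu" → prefix "fende" already present; 5 new (s, a, r, l, u)
Total nodes = 7 + 10 + 2 + 2 + 3 + 5 + 2 + 5 + 4 + 5 = 45

45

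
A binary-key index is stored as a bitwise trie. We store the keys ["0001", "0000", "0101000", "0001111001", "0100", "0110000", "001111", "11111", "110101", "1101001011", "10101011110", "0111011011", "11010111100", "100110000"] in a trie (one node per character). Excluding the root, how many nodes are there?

70

Count nodes per top-level branch (shared prefixes stored once):
  '0'-branch (0000, 0001, 0001111001, 001111, 0100, 0101000, 0110000, 0111011011): 34 nodes
  '1'-branch (100110000, 10101011110, 1101001011, 110101, 11010111100, 11111): 36 nodes
Sum: 70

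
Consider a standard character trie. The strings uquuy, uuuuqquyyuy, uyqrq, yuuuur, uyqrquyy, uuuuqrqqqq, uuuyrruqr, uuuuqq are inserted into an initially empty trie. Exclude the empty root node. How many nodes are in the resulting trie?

39

Insert word by word; a character creates a node only if that edge doesn't already exist:
  "uquuy" → 5 new (u, q, u, u, y)
  "uuuuqquyyuy" → prefix "u" already present; 10 new (u, u, u, q, q, u, y, y, u, y)
  "uyqrq" → prefix "u" already present; 4 new (y, q, r, q)
  "yuuuur" → 6 new (y, u, u, u, u, r)
  "uyqrquyy" → prefix "uyqrq" already present; 3 new (u, y, y)
  "uuuuqrqqqq" → prefix "uuuuq" already present; 5 new (r, q, q, q, q)
  "uuuyrruqr" → prefix "uuu" already present; 6 new (y, r, r, u, q, r)
  "uuuuqq" → prefix "uuuuqq" already present; 0 new (none)
Total nodes = 5 + 10 + 4 + 6 + 3 + 5 + 6 + 0 = 39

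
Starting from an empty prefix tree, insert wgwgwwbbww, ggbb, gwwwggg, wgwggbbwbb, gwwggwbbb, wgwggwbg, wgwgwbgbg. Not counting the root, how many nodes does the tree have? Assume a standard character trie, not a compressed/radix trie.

39

Trie structure (* marks end of a word):
(root)
├─ g
│  ├─ g
│  │  └─ b
│  │     └─ b *
│  └─ w
│     └─ w
│        ├─ g
│        │  └─ g
│        │     └─ w
│        │        └─ b
│        │           └─ b
│        │              └─ b *
│        └─ w
│           └─ g
│              └─ g
│                 └─ g *
└─ w
   └─ g
      └─ w
         └─ g
            ├─ g
            │  ├─ b
            │  │  └─ b
            │  │     └─ w
            │  │        └─ b
            │  │           └─ b *
            │  └─ w
            │     └─ b
            │        └─ g *
            └─ w
               ├─ b
               │  └─ g
               │     └─ b
               │        └─ g *
               └─ w
                  └─ b
                     └─ b
                        └─ w
                           └─ w *
Counting every labelled node above: 39.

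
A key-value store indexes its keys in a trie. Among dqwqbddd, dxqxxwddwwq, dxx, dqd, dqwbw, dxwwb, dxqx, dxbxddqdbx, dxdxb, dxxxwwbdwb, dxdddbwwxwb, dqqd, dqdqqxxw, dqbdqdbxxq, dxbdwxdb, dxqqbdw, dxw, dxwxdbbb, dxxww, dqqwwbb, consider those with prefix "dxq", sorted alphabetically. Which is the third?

Words with prefix "dxq", in lexicographic order: "dxqqbdw", "dxqx", "dxqxxwddwwq"
Position 3: dxqxxwddwwq

dxqxxwddwwq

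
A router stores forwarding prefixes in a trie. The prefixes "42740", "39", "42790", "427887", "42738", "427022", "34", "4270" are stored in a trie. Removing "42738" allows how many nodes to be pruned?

2

After clearing the end-marker at "42738", prune upward until reaching a node still needed by another word.
The suffix "38" (2 nodes) is used only by "42738"; the node for "427" still has the child "4", so pruning stops there.
Nodes removed: 2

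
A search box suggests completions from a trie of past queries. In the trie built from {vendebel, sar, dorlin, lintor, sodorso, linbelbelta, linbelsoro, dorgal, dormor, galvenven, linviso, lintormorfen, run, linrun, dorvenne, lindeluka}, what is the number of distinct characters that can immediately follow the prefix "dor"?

4

Walk "dor" from the root, arriving at one node.
Distinct next characters after "dor": g, l, m, v.
That node has 4 child edges.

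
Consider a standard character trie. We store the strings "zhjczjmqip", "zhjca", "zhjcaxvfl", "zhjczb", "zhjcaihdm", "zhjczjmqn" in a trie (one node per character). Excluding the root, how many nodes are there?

21

Trie structure (* marks end of a word):
(root)
└─ z
   └─ h
      └─ j
         └─ c
            ├─ a *
            │  ├─ i
            │  │  └─ h
            │  │     └─ d
            │  │        └─ m *
            │  └─ x
            │     └─ v
            │        └─ f
            │           └─ l *
            └─ z
               ├─ b *
               └─ j
                  └─ m
                     └─ q
                        ├─ i
                        │  └─ p *
                        └─ n *
Counting every labelled node above: 21.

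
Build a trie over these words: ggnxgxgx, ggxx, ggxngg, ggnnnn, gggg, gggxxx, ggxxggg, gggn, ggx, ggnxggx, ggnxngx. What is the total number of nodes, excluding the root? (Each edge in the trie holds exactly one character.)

For each word, the new-node count is its length minus the longest prefix already in the trie:
  "ggnxgxgx" → 8 new (g, g, n, x, g, x, g, x)
  "ggxx" → prefix "gg" already present; 2 new (x, x)
  "ggxngg" → prefix "ggx" already present; 3 new (n, g, g)
  "ggnnnn" → prefix "ggn" already present; 3 new (n, n, n)
  "gggg" → prefix "gg" already present; 2 new (g, g)
  "gggxxx" → prefix "ggg" already present; 3 new (x, x, x)
  "ggxxggg" → prefix "ggxx" already present; 3 new (g, g, g)
  "gggn" → prefix "ggg" already present; 1 new (n)
  "ggx" → prefix "ggx" already present; 0 new (none)
  "ggnxggx" → prefix "ggnxg" already present; 2 new (g, x)
  "ggnxngx" → prefix "ggnx" already present; 3 new (n, g, x)
Total nodes = 8 + 2 + 3 + 3 + 2 + 3 + 3 + 1 + 0 + 2 + 3 = 30

30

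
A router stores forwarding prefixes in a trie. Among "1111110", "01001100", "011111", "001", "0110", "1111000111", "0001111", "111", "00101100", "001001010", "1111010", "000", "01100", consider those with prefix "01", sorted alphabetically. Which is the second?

DFS of the "01" subtree visits, in order: "01001100", "0110", "01100", "011111"
Position 2: 0110

0110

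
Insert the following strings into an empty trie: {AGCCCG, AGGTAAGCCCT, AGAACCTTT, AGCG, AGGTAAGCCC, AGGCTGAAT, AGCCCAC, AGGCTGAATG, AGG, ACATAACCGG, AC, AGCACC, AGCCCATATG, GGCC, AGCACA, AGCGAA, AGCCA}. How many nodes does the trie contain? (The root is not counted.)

56

For each word, the new-node count is its length minus the longest prefix already in the trie:
  "AGCCCG" → 6 new (A, G, C, C, C, G)
  "AGGTAAGCCCT" → prefix "AG" already present; 9 new (G, T, A, A, G, C, C, C, T)
  "AGAACCTTT" → prefix "AG" already present; 7 new (A, A, C, C, T, T, T)
  "AGCG" → prefix "AGC" already present; 1 new (G)
  "AGGTAAGCCC" → prefix "AGGTAAGCCC" already present; 0 new (none)
  "AGGCTGAAT" → prefix "AGG" already present; 6 new (C, T, G, A, A, T)
  "AGCCCAC" → prefix "AGCCC" already present; 2 new (A, C)
  "AGGCTGAATG" → prefix "AGGCTGAAT" already present; 1 new (G)
  "AGG" → prefix "AGG" already present; 0 new (none)
  "ACATAACCGG" → prefix "A" already present; 9 new (C, A, T, A, A, C, C, G, G)
  "AC" → prefix "AC" already present; 0 new (none)
  "AGCACC" → prefix "AGC" already present; 3 new (A, C, C)
  "AGCCCATATG" → prefix "AGCCCA" already present; 4 new (T, A, T, G)
  "GGCC" → 4 new (G, G, C, C)
  "AGCACA" → prefix "AGCAC" already present; 1 new (A)
  "AGCGAA" → prefix "AGCG" already present; 2 new (A, A)
  "AGCCA" → prefix "AGCC" already present; 1 new (A)
Total nodes = 6 + 9 + 7 + 1 + 0 + 6 + 2 + 1 + 0 + 9 + 0 + 3 + 4 + 4 + 1 + 2 + 1 = 56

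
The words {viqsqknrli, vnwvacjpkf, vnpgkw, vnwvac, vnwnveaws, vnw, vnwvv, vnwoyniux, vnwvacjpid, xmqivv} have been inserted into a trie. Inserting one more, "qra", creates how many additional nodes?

3

Nothing in the trie begins with "q"; the whole of "qra" is new.
3 − 0 = 3 new nodes.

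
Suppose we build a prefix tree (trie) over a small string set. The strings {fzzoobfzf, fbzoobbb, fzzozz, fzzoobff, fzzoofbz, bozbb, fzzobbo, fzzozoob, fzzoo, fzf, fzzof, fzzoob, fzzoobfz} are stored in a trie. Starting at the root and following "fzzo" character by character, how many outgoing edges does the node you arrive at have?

Walk "fzzo" from the root, arriving at one node.
Distinct next characters after "fzzo": b, f, o, z.
That node has 4 child edges.

4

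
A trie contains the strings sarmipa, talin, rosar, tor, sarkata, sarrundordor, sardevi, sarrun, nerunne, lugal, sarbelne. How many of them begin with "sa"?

6

Walk to "sa"; the words in its subtree are exactly those with that prefix.
Words under "sa": sarbelne, sardevi, sarkata, sarmipa, sarrun, sarrundordor
Count: 6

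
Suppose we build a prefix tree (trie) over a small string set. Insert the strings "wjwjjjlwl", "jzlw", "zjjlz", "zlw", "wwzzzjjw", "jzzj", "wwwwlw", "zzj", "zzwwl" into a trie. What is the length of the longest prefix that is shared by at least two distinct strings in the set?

2

Equivalently: take the maximum, over all pairs, of their longest common prefix length.
"jzlw" and "jzzj" agree on "jz" (2 characters) before diverging; nothing deeper is shared.
Longest shared-prefix length: 2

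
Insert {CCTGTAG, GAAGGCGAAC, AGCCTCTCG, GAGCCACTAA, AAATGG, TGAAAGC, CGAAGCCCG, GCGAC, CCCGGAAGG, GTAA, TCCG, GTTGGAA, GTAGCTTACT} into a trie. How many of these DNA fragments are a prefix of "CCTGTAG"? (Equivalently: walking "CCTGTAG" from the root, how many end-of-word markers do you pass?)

1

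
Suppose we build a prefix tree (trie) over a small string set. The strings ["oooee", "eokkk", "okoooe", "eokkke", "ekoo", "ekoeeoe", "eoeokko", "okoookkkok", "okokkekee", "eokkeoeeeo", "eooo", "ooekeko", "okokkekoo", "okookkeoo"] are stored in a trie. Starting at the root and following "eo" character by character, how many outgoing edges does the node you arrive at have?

Follow the path "eo" to its node, then look at its outgoing edges.
Characters that immediately follow "eo" among the stored strings: {e, k, o}.
That node has 3 child edges.

3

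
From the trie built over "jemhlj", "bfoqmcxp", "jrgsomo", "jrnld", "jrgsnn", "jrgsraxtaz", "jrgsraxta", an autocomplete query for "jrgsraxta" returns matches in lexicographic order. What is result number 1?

jrgsraxta

Filter for "jrgsraxta…" and sort: "jrgsraxta", "jrgsraxtaz"
The 1st is jrgsraxta.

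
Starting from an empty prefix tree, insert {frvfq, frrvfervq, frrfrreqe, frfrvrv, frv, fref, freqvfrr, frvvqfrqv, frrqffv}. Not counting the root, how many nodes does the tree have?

40

Insert word by word; a character creates a node only if that edge doesn't already exist:
  "frvfq" → 5 new (f, r, v, f, q)
  "frrvfervq" → prefix "fr" already present; 7 new (r, v, f, e, r, v, q)
  "frrfrreqe" → prefix "frr" already present; 6 new (f, r, r, e, q, e)
  "frfrvrv" → prefix "fr" already present; 5 new (f, r, v, r, v)
  "frv" → prefix "frv" already present; 0 new (none)
  "fref" → prefix "fr" already present; 2 new (e, f)
  "freqvfrr" → prefix "fre" already present; 5 new (q, v, f, r, r)
  "frvvqfrqv" → prefix "frv" already present; 6 new (v, q, f, r, q, v)
  "frrqffv" → prefix "frr" already present; 4 new (q, f, f, v)
Total nodes = 5 + 7 + 6 + 5 + 0 + 2 + 5 + 6 + 4 = 40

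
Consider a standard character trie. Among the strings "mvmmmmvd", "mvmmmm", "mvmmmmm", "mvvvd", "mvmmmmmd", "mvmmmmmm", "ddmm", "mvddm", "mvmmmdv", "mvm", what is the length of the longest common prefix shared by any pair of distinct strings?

7

The deepest shared node is where two words last agree before diverging.
e.g. "mvmmmmm" and "mvmmmmmd" share the prefix "mvmmmmm" of length 7; no pair shares a longer one.
Longest shared-prefix length: 7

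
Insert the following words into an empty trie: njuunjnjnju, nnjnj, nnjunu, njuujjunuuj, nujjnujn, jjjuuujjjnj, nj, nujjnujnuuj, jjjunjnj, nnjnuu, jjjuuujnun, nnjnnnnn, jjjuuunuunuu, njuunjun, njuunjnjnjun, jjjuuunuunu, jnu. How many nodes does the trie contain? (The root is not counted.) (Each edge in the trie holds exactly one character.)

70

Trace insertions, counting only characters that open a new branch:
  "njuunjnjnju" → 11 new (n, j, u, u, n, j, n, j, n, j, u)
  "nnjnj" → prefix "n" already present; 4 new (n, j, n, j)
  "nnjunu" → prefix "nnj" already present; 3 new (u, n, u)
  "njuujjunuuj" → prefix "njuu" already present; 7 new (j, j, u, n, u, u, j)
  "nujjnujn" → prefix "n" already present; 7 new (u, j, j, n, u, j, n)
  "jjjuuujjjnj" → 11 new (j, j, j, u, u, u, j, j, j, n, j)
  "nj" → prefix "nj" already present; 0 new (none)
  "nujjnujnuuj" → prefix "nujjnujn" already present; 3 new (u, u, j)
  "jjjunjnj" → prefix "jjju" already present; 4 new (n, j, n, j)
  "nnjnuu" → prefix "nnjn" already present; 2 new (u, u)
  "jjjuuujnun" → prefix "jjjuuuj" already present; 3 new (n, u, n)
  "nnjnnnnn" → prefix "nnjn" already present; 4 new (n, n, n, n)
  "jjjuuunuunuu" → prefix "jjjuuu" already present; 6 new (n, u, u, n, u, u)
  "njuunjun" → prefix "njuunj" already present; 2 new (u, n)
  "njuunjnjnjun" → prefix "njuunjnjnju" already present; 1 new (n)
  "jjjuuunuunu" → prefix "jjjuuunuunu" already present; 0 new (none)
  "jnu" → prefix "j" already present; 2 new (n, u)
Total nodes = 11 + 4 + 3 + 7 + 7 + 11 + 0 + 3 + 4 + 2 + 3 + 4 + 6 + 2 + 1 + 0 + 2 = 70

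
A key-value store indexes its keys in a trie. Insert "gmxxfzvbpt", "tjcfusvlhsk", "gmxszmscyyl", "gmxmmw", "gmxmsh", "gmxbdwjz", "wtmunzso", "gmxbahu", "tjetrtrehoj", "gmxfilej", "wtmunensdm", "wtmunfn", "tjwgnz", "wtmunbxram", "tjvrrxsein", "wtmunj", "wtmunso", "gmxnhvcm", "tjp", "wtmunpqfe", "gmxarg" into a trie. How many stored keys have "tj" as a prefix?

5

Walk to "tj"; the words in its subtree are exactly those with that prefix.
Words under "tj": tjcfusvlhsk, tjetrtrehoj, tjp, tjvrrxsein, tjwgnz
Count: 5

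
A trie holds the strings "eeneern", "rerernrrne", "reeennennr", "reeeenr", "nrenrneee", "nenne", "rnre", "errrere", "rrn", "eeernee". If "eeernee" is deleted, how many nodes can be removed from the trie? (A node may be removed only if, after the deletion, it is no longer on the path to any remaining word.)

5

A node on "eeernee"'s path can go only if nothing else ends at it or branches off below it.
The suffix "ernee" (5 nodes) is used only by "eeernee"; the node for "ee" still has the child "n", so pruning stops there.
Nodes removed: 5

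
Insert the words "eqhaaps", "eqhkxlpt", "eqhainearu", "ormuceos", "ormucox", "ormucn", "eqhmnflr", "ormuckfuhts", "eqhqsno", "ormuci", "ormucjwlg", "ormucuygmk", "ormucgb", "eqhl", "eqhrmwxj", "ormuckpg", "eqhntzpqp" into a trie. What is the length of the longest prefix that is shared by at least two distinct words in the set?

Equivalently: take the maximum, over all pairs, of their longest common prefix length.
"ormuckfuhts" and "ormuckpg" agree on "ormuck" (6 characters) before diverging; nothing deeper is shared.
Longest shared-prefix length: 6

6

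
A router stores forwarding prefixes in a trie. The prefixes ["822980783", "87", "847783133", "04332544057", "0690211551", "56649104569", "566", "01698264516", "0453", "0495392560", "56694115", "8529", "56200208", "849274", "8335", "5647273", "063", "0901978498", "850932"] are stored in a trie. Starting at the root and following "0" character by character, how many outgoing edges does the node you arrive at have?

4

The children of the "0" node are the distinct next characters among strings starting with "0".
Characters that immediately follow "0" among the stored strings: {1, 4, 6, 9}.
That node has 4 child edges.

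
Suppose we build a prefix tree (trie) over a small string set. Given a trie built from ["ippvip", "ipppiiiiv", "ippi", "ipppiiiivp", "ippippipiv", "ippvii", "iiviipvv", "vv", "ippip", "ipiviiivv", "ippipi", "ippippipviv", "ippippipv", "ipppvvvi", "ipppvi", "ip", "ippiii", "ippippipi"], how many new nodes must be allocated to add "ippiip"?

1

"ippii" is already a path in the trie; the remaining "p" must be added.
So 6 − 5 = 1 new nodes.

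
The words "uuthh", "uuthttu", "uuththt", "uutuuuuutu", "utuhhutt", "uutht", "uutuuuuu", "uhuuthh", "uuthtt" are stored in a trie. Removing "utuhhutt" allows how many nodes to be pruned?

After clearing the end-marker at "utuhhutt", prune upward until reaching a node still needed by another word.
The suffix "tuhhutt" (7 nodes) is used only by "utuhhutt"; the node for "u" still has the child "u", so pruning stops there.
Nodes removed: 7

7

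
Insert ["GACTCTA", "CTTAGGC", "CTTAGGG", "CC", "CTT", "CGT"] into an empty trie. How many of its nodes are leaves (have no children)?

Leaves are exactly the stored words that no other stored word extends.
Those words: "CC", "CGT", "CTTAGGC", "CTTAGGG", "GACTCTA"
Leaf count: 5

5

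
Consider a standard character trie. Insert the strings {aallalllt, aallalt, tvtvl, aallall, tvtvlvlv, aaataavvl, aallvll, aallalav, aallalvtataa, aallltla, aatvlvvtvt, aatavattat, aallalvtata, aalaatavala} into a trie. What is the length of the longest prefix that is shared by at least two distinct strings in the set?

Equivalently: take the maximum, over all pairs, of their longest common prefix length.
"aallalvtata" and "aallalvtataa" agree on "aallalvtata" (11 characters) before diverging; nothing deeper is shared.
Longest shared-prefix length: 11

11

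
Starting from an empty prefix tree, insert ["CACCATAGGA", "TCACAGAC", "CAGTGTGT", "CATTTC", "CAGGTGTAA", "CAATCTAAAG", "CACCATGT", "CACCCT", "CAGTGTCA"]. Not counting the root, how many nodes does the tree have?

48

For each word, the new-node count is its length minus the longest prefix already in the trie:
  "CACCATAGGA" → 10 new (C, A, C, C, A, T, A, G, G, A)
  "TCACAGAC" → 8 new (T, C, A, C, A, G, A, C)
  "CAGTGTGT" → prefix "CA" already present; 6 new (G, T, G, T, G, T)
  "CATTTC" → prefix "CA" already present; 4 new (T, T, T, C)
  "CAGGTGTAA" → prefix "CAG" already present; 6 new (G, T, G, T, A, A)
  "CAATCTAAAG" → prefix "CA" already present; 8 new (A, T, C, T, A, A, A, G)
  "CACCATGT" → prefix "CACCAT" already present; 2 new (G, T)
  "CACCCT" → prefix "CACC" already present; 2 new (C, T)
  "CAGTGTCA" → prefix "CAGTGT" already present; 2 new (C, A)
Total nodes = 10 + 8 + 6 + 4 + 6 + 8 + 2 + 2 + 2 = 48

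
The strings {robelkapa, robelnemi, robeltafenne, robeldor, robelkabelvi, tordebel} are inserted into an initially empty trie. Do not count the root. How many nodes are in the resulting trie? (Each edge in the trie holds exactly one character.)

36

For each word, the new-node count is its length minus the longest prefix already in the trie:
  "robelkapa" → 9 new (r, o, b, e, l, k, a, p, a)
  "robelnemi" → prefix "robel" already present; 4 new (n, e, m, i)
  "robeltafenne" → prefix "robel" already present; 7 new (t, a, f, e, n, n, e)
  "robeldor" → prefix "robel" already present; 3 new (d, o, r)
  "robelkabelvi" → prefix "robelka" already present; 5 new (b, e, l, v, i)
  "tordebel" → 8 new (t, o, r, d, e, b, e, l)
Total nodes = 9 + 4 + 7 + 3 + 5 + 8 = 36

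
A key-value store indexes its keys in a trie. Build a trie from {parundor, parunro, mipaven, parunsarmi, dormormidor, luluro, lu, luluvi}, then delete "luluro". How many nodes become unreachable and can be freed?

2

Walk "luluro" from the leaf back toward the root, removing each node that no remaining word uses.
The suffix "ro" (2 nodes) is used only by "luluro"; the node for "lulu" still has the child "v", so pruning stops there.
Nodes removed: 2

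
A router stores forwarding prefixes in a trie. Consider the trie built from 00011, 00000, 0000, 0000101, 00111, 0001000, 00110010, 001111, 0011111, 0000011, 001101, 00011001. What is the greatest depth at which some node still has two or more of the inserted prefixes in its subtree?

Equivalently: take the maximum, over all pairs, of their longest common prefix length.
e.g. "001111" and "0011111" share the prefix "001111" of length 6; no pair shares a longer one.
Longest shared-prefix length: 6

6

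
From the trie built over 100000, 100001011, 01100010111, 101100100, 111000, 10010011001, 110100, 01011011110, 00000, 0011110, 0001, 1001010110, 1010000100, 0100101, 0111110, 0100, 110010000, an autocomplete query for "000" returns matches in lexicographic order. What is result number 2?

DFS of the "000" subtree visits, in order: "00000", "0001"
Position 2: 0001

0001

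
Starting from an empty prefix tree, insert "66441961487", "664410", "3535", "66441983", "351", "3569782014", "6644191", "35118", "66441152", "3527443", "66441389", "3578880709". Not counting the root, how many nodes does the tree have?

49

Insert word by word; a character creates a node only if that edge doesn't already exist:
  "66441961487" → 11 new (6, 6, 4, 4, 1, 9, 6, 1, 4, 8, 7)
  "664410" → prefix "66441" already present; 1 new (0)
  "3535" → 4 new (3, 5, 3, 5)
  "66441983" → prefix "664419" already present; 2 new (8, 3)
  "351" → prefix "35" already present; 1 new (1)
  "3569782014" → prefix "35" already present; 8 new (6, 9, 7, 8, 2, 0, 1, 4)
  "6644191" → prefix "664419" already present; 1 new (1)
  "35118" → prefix "351" already present; 2 new (1, 8)
  "66441152" → prefix "66441" already present; 3 new (1, 5, 2)
  "3527443" → prefix "35" already present; 5 new (2, 7, 4, 4, 3)
  "66441389" → prefix "66441" already present; 3 new (3, 8, 9)
  "3578880709" → prefix "35" already present; 8 new (7, 8, 8, 8, 0, 7, 0, 9)
Total nodes = 11 + 1 + 4 + 2 + 1 + 8 + 1 + 2 + 3 + 5 + 3 + 8 = 49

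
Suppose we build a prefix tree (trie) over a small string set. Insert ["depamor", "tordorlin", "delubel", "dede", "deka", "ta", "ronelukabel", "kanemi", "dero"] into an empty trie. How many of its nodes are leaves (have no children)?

9

A leaf is a node with no children — equivalently, the end of a word that is not a proper prefix of any other stored word.
Those words: "dede", "deka", "delubel", "depamor", "dero", "kanemi", "ronelukabel", "ta", "tordorlin"
Leaf count: 9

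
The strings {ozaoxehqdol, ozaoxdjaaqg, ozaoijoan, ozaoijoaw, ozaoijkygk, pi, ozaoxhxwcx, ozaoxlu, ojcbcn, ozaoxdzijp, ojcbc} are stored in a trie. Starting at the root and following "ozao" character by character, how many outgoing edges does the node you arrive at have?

2

Walk "ozao" from the root, arriving at one node.
Characters that immediately follow "ozao" among the stored strings: {i, x}.
That node has 2 child edges.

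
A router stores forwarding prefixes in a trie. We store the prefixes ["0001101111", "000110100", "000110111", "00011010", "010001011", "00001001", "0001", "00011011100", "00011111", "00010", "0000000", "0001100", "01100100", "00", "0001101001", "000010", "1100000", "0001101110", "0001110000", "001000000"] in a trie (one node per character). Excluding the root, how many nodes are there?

60

For each word, the new-node count is its length minus the longest prefix already in the trie:
  "0001101111" → 10 new (0, 0, 0, 1, 1, 0, 1, 1, 1, 1)
  "000110100" → prefix "0001101" already present; 2 new (0, 0)
  "000110111" → prefix "000110111" already present; 0 new (none)
  "00011010" → prefix "00011010" already present; 0 new (none)
  "010001011" → prefix "0" already present; 8 new (1, 0, 0, 0, 1, 0, 1, 1)
  "00001001" → prefix "000" already present; 5 new (0, 1, 0, 0, 1)
  "0001" → prefix "0001" already present; 0 new (none)
  "00011011100" → prefix "000110111" already present; 2 new (0, 0)
  "00011111" → prefix "00011" already present; 3 new (1, 1, 1)
  "00010" → prefix "0001" already present; 1 new (0)
  "0000000" → prefix "0000" already present; 3 new (0, 0, 0)
  "0001100" → prefix "000110" already present; 1 new (0)
  "01100100" → prefix "01" already present; 6 new (1, 0, 0, 1, 0, 0)
  "00" → prefix "00" already present; 0 new (none)
  "0001101001" → prefix "000110100" already present; 1 new (1)
  "000010" → prefix "000010" already present; 0 new (none)
  "1100000" → 7 new (1, 1, 0, 0, 0, 0, 0)
  "0001101110" → prefix "0001101110" already present; 0 new (none)
  "0001110000" → prefix "000111" already present; 4 new (0, 0, 0, 0)
  "001000000" → prefix "00" already present; 7 new (1, 0, 0, 0, 0, 0, 0)
Total nodes = 10 + 2 + 0 + 0 + 8 + 5 + 0 + 2 + 3 + 1 + 3 + 1 + 6 + 0 + 1 + 0 + 7 + 0 + 4 + 7 = 60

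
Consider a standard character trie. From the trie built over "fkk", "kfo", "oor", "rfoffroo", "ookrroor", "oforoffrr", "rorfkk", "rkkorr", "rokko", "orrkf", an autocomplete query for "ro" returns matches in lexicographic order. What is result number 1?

Words with prefix "ro", in lexicographic order: "rokko", "rorfkk"
The 1st is rokko.

rokko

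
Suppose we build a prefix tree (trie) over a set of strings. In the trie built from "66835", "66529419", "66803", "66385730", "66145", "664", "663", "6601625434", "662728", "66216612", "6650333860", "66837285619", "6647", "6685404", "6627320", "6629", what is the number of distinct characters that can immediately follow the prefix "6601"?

1

Follow the path "6601" to its node, then look at its outgoing edges.
Distinct next characters after "6601": 6.
That node has 1 child edge.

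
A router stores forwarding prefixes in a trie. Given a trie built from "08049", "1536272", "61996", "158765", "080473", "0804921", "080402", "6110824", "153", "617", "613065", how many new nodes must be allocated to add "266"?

3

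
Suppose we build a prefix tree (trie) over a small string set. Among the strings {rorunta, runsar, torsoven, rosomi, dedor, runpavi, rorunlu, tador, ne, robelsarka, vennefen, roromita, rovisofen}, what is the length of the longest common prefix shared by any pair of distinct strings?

Look for the deepest trie node that still has at least two words in its subtree.
"rorunlu" and "rorunta" agree on "rorun" (5 characters) before diverging; nothing deeper is shared.
Longest shared-prefix length: 5

5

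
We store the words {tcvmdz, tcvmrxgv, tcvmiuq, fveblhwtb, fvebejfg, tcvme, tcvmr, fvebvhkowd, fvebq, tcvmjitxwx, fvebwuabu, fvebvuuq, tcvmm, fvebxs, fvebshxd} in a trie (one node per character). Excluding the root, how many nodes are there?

55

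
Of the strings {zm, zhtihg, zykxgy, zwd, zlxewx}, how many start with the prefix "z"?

Walk to "z"; the words in its subtree are exactly those with that prefix.
Words under "z": zhtihg, zlxewx, zm, zwd, zykxgy
Count: 5

5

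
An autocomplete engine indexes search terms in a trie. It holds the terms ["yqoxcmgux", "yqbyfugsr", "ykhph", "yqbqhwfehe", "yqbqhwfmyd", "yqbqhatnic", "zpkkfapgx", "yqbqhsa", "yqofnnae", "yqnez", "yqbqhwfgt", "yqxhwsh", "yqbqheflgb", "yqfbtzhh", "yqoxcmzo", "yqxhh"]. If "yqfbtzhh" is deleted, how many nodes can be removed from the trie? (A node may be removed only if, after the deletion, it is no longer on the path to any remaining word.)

After clearing the end-marker at "yqfbtzhh", prune upward until reaching a node still needed by another word.
The suffix "fbtzhh" (6 nodes) is used only by "yqfbtzhh"; the node for "yq" still has the child "o", so pruning stops there.
Nodes removed: 6

6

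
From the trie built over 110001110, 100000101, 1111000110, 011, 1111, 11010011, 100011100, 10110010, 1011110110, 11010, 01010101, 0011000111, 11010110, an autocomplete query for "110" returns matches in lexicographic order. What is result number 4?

Words with prefix "110", in lexicographic order: "110001110", "11010", "11010011", "11010110"
Position 4: 11010110

11010110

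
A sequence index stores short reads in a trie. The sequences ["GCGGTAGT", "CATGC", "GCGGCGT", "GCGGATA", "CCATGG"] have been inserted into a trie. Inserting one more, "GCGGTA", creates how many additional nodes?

0

Every character of "GCGGTA" already lies on an existing path (it is a prefix of some stored word).
No new nodes are needed: 0.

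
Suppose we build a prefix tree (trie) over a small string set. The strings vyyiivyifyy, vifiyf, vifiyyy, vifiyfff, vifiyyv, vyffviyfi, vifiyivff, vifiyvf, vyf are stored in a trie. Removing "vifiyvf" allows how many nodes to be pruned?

After clearing the end-marker at "vifiyvf", prune upward until reaching a node still needed by another word.
The suffix "vf" (2 nodes) is used only by "vifiyvf"; the node for "vifiy" still has the child "f", so pruning stops there.
Nodes removed: 2

2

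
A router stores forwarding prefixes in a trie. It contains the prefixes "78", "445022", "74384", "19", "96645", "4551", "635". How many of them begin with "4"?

Walk to "4"; the words in its subtree are exactly those with that prefix.
Matches: "445022", "4551"
Count: 2

2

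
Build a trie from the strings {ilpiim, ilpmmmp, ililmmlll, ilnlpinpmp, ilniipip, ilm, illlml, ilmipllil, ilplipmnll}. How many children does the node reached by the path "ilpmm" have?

The children of the "ilpmm" node are the distinct next characters among strings starting with "ilpmm".
Distinct next characters after "ilpmm": m.
That node has 1 child edge.

1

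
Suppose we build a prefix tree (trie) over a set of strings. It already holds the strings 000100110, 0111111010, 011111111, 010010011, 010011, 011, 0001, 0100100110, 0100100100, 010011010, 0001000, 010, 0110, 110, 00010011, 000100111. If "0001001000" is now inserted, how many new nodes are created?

3

"0001001" is already a path in the trie; the remaining "000" must be added.
Each of the 3 remaining characters creates one node.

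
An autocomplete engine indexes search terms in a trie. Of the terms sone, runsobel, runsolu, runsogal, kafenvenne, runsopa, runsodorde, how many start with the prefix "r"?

Filter for entries beginning with "r":
Words under "r": runsobel, runsodorde, runsogal, runsolu, runsopa
Count: 5

5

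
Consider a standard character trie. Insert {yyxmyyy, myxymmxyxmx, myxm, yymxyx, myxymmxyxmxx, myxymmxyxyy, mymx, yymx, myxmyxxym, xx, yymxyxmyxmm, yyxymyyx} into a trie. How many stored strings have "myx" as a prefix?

Traverse to the node for "myx", then collect every word in that subtree.
Words under "myx": myxm, myxmyxxym, myxymmxyxmx, myxymmxyxmxx, myxymmxyxyy
Count: 5

5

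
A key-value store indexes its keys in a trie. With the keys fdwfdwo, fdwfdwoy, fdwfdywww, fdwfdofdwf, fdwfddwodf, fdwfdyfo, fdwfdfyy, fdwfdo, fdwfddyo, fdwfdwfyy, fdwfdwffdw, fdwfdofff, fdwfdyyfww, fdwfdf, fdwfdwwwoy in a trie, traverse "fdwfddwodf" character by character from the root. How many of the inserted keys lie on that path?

Traverse "fdwfddwodf" character by character; count nodes along the way that are marked as word ends.
Prefixes of the query that are stored words: "fdwfddwodf"
Count: 1

1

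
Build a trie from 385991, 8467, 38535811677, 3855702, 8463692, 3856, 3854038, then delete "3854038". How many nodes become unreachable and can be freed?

After clearing the end-marker at "3854038", prune upward until reaching a node still needed by another word.
The suffix "4038" (4 nodes) is used only by "3854038"; the node for "385" still has the child "9", so pruning stops there.
Nodes removed: 4

4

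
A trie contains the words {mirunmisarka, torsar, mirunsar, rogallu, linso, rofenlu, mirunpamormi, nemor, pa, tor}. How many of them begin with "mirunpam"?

1

Traverse to the node for "mirunpam", then collect every word in that subtree.
Words under "mirunpam": mirunpamormi
Count: 1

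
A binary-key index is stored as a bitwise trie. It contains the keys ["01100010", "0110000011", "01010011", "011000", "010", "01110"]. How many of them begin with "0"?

6

Walk to "0"; the words in its subtree are exactly those with that prefix.
Words under "0": 010, 01010011, 011000, 0110000011, 01100010, 01110
Count: 6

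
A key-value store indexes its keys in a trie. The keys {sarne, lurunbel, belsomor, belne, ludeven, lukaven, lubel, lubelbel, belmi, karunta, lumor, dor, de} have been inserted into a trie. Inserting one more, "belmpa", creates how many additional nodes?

Walking "belmpa" from the root, the first 4 characters ("belm") follow existing edges; "p" is the first miss.
Each of the 2 remaining characters creates one node.

2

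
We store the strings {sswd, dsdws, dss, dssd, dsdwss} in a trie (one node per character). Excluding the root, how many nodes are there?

12

For each word, the new-node count is its length minus the longest prefix already in the trie:
  "sswd" → 4 new (s, s, w, d)
  "dsdws" → 5 new (d, s, d, w, s)
  "dss" → prefix "ds" already present; 1 new (s)
  "dssd" → prefix "dss" already present; 1 new (d)
  "dsdwss" → prefix "dsdws" already present; 1 new (s)
Total nodes = 4 + 5 + 1 + 1 + 1 = 12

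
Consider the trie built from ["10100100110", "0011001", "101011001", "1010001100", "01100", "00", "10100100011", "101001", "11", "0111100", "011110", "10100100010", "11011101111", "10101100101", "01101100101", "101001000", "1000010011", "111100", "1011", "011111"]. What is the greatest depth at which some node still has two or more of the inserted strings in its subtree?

Equivalently: take the maximum, over all pairs, of their longest common prefix length.
"10100100010" and "10100100011" agree on "1010010001" (10 characters) before diverging; nothing deeper is shared.
Longest shared-prefix length: 10

10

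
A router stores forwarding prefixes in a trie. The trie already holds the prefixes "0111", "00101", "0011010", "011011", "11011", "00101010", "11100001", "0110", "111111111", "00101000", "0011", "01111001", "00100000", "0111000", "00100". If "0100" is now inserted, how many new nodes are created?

2

Walking "0100" from the root, the first 2 characters ("01") follow existing edges; "0" is the first miss.
Each of the 2 remaining characters creates one node.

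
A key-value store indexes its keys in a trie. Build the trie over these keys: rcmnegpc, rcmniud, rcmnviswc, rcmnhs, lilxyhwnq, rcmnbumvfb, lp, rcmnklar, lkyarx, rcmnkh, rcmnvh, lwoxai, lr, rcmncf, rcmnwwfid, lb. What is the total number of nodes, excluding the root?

59

Count nodes per top-level branch (shared prefixes stored once):
  'l'-branch (lb, lilxyhwnq, lkyarx, lp, lr, lwoxai): 22 nodes
  'r'-branch (rcmnbumvfb, rcmncf, rcmnegpc, rcmnhs, rcmniud, rcmnkh, rcmnklar, rcmnvh, rcmnviswc, rcmnwwfid): 37 nodes
Sum: 59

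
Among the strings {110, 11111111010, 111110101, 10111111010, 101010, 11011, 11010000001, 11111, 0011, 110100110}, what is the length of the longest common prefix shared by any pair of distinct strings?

6

Look for the deepest trie node that still has at least two words in its subtree.
e.g. "11010000001" and "110100110" share the prefix "110100" of length 6; no pair shares a longer one.
Longest shared-prefix length: 6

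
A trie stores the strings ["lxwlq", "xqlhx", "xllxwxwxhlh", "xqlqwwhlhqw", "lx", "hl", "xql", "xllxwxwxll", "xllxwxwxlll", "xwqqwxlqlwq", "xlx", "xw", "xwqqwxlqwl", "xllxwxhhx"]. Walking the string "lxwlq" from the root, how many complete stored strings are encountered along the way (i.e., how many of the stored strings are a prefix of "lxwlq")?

Walk "lxwlq" from the root; an end-of-word marker is hit whenever a stored word is a prefix of "lxwlq".
Prefixes of the query that are stored words: "lx", "lxwlq"
Count: 2

2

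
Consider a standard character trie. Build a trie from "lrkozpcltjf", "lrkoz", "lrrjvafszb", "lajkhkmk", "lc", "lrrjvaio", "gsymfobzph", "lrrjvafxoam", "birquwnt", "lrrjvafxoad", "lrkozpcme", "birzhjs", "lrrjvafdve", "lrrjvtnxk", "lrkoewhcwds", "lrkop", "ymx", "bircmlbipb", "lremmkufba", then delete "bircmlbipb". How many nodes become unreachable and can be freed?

After clearing the end-marker at "bircmlbipb", prune upward until reaching a node still needed by another word.
The suffix "cmlbipb" (7 nodes) is used only by "bircmlbipb"; the node for "bir" still has the child "q", so pruning stops there.
Nodes removed: 7

7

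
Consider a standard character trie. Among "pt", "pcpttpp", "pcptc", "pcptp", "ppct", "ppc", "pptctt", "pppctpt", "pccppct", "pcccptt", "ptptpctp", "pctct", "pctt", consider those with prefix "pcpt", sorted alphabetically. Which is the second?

DFS of the "pcpt" subtree visits, in order: "pcptc", "pcptp", "pcpttpp"
Position 2: pcptp

pcptp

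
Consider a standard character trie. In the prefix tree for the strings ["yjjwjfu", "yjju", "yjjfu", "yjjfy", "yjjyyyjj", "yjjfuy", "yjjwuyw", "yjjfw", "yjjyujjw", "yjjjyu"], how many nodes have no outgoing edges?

9

Leaves are exactly the stored words that no other stored word extends.
Those words: "yjjfuy", "yjjfw", "yjjfy", "yjjjyu", "yjju", "yjjwjfu", "yjjwuyw", "yjjyujjw", "yjjyyyjj"
Leaf count: 9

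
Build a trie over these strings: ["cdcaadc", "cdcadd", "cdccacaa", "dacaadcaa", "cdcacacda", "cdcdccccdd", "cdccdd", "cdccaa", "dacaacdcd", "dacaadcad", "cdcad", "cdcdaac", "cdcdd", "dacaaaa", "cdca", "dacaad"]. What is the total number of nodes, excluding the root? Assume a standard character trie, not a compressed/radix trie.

49

Trace insertions, counting only characters that open a new branch:
  "cdcaadc" → 7 new (c, d, c, a, a, d, c)
  "cdcadd" → prefix "cdca" already present; 2 new (d, d)
  "cdccacaa" → prefix "cdc" already present; 5 new (c, a, c, a, a)
  "dacaadcaa" → 9 new (d, a, c, a, a, d, c, a, a)
  "cdcacacda" → prefix "cdca" already present; 5 new (c, a, c, d, a)
  "cdcdccccdd" → prefix "cdc" already present; 7 new (d, c, c, c, c, d, d)
  "cdccdd" → prefix "cdcc" already present; 2 new (d, d)
  "cdccaa" → prefix "cdcca" already present; 1 new (a)
  "dacaacdcd" → prefix "dacaa" already present; 4 new (c, d, c, d)
  "dacaadcad" → prefix "dacaadca" already present; 1 new (d)
  "cdcad" → prefix "cdcad" already present; 0 new (none)
  "cdcdaac" → prefix "cdcd" already present; 3 new (a, a, c)
  "cdcdd" → prefix "cdcd" already present; 1 new (d)
  "dacaaaa" → prefix "dacaa" already present; 2 new (a, a)
  "cdca" → prefix "cdca" already present; 0 new (none)
  "dacaad" → prefix "dacaad" already present; 0 new (none)
Total nodes = 7 + 2 + 5 + 9 + 5 + 7 + 2 + 1 + 4 + 1 + 0 + 3 + 1 + 2 + 0 + 0 = 49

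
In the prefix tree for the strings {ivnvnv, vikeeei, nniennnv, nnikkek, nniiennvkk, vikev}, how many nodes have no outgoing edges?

Leaves are exactly the stored words that no other stored word extends.
Those words: "ivnvnv", "nniennnv", "nniiennvkk", "nnikkek", "vikeeei", "vikev"
Leaf count: 6

6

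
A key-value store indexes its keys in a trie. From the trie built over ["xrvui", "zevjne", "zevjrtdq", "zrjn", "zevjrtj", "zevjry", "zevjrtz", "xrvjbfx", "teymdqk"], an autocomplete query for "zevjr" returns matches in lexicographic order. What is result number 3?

Filter for "zevjr…" and sort: "zevjrtdq", "zevjrtj", "zevjrtz", "zevjry"
The 3rd is zevjrtz.

zevjrtz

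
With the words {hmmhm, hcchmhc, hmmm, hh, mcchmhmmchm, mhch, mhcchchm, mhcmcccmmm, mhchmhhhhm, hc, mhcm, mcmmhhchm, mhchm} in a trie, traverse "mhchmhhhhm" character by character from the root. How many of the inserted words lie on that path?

3

Traverse "mhchmhhhhm" character by character; count nodes along the way that are marked as word ends.
Prefixes of the query that are stored words: "mhch", "mhchm", "mhchmhhhhm"
Count: 3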